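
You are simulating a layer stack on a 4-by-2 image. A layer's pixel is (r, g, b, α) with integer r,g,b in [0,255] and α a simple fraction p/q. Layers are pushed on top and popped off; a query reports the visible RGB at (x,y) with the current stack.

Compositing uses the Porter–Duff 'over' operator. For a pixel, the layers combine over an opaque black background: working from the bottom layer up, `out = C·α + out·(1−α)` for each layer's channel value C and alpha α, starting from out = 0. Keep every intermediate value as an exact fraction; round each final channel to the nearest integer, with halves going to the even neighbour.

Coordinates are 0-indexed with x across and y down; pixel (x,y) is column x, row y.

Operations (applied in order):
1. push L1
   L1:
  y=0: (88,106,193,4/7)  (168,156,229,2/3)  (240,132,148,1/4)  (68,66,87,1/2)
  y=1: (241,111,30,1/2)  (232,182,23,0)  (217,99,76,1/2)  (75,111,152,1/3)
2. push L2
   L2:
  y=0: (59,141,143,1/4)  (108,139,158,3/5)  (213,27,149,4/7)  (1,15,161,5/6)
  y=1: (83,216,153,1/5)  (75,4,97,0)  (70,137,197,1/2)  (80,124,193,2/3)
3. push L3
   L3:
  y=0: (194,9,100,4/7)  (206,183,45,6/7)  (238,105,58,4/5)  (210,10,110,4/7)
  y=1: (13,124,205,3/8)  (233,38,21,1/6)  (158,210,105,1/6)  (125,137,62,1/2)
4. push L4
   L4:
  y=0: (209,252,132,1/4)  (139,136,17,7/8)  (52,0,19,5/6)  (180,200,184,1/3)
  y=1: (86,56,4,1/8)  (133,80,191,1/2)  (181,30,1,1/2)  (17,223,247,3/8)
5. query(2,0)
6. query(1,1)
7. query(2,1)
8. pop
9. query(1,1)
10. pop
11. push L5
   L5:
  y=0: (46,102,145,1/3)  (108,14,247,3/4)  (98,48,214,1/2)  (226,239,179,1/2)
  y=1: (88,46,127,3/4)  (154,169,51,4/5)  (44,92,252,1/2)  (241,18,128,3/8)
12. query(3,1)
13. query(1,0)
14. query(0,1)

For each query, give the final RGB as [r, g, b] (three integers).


at x=2,y=0 over L1,L2,L3,L4:
L1 α=1/4: [60, 33, 37]
L2 α=4/7: [1032/7, 207/7, 101]
L3 α=4/5: [7696/35, 3147/35, 333/5]
L4 α=5/6: [8398/105, 1049/70, 404/15]
rounded: [80, 15, 27]

(1,1) stack=L1,L2,L3,L4; from [0,0,0]:
after L1 α=0: [0, 0, 0]
after L2 α=0: [0, 0, 0]
after L3 α=1/6: [233/6, 19/3, 7/2]
after L4 α=1/2: [1031/12, 259/6, 389/4]
= [86, 43, 97]

(2,1) stack=L1,L2,L3,L4; from [0,0,0]:
after L1 α=1/2: [217/2, 99/2, 38]
after L2 α=1/2: [357/4, 373/4, 235/2]
after L3 α=1/6: [2417/24, 2705/24, 1385/12]
after L4 α=1/2: [6761/48, 3425/48, 1397/24]
rounded: [141, 71, 58]

at x=1,y=1 over L1,L2,L3:
after L1 α=0: [0, 0, 0]
after L2 α=0: [0, 0, 0]
after L3 α=1/6: [233/6, 19/3, 7/2]
= [39, 6, 4]

(3,1) stack=L1,L2,L5; from [0,0,0]:
after L1 α=1/3: [25, 37, 152/3]
after L2 α=2/3: [185/3, 95, 1310/9]
after L5 α=3/8: [1547/12, 529/8, 5003/36]
= [129, 66, 139]

query (1,0) [L1,L2,L5] — begin 0,0,0
+L1 (α=2/3) → [112, 104, 458/3]
+L2 (α=3/5) → [548/5, 125, 2338/15]
+L5 (α=3/4) → [542/5, 167/4, 13453/60]
→ [108, 42, 224]

at x=0,y=1 over L1,L2,L5:
after L1 α=1/2: [241/2, 111/2, 15]
after L2 α=1/5: [113, 438/5, 213/5]
after L5 α=3/4: [377/4, 282/5, 1059/10]
rounded: [94, 56, 106]


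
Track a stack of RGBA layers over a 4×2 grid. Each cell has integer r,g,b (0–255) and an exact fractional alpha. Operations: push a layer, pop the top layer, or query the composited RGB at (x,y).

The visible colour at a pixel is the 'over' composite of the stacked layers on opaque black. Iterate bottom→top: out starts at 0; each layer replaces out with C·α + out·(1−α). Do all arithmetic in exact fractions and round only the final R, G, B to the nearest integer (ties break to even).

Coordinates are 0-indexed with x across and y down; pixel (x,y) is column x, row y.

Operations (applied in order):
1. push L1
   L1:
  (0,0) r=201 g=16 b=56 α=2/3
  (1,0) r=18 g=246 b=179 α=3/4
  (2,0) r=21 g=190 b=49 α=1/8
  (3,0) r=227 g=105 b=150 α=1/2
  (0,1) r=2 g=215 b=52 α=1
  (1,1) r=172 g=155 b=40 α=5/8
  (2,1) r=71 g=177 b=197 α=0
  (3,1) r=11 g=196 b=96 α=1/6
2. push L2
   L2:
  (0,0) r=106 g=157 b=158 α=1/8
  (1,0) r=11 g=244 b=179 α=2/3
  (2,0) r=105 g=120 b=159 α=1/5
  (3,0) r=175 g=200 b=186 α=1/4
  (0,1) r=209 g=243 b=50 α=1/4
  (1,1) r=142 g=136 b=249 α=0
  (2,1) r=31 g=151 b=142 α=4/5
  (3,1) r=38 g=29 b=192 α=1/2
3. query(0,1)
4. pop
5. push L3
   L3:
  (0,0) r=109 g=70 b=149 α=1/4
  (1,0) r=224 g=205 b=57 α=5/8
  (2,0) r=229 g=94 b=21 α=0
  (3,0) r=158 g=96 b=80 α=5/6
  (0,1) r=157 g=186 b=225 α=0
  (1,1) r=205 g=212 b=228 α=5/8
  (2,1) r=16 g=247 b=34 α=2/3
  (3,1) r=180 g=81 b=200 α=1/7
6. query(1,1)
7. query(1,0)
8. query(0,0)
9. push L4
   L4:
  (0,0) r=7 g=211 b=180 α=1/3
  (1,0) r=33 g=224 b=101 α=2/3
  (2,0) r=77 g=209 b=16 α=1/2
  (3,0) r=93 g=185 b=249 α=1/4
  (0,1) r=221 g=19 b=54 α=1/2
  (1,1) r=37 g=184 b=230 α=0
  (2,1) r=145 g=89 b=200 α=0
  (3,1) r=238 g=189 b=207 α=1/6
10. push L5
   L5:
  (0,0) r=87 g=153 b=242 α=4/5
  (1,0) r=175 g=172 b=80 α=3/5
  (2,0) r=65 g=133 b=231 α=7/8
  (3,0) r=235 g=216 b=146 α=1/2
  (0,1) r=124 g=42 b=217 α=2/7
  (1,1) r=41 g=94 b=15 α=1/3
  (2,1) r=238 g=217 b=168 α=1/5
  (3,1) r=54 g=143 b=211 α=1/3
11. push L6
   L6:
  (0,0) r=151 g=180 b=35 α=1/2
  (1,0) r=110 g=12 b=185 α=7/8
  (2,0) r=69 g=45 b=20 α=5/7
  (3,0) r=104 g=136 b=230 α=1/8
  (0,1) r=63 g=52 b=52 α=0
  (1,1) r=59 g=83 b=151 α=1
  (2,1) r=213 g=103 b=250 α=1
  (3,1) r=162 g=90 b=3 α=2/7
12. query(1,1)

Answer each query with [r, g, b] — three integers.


query (0,1) [L1,L2] — begin 0,0,0
after L1 α=1: [2, 215, 52]
after L2 α=1/4: [215/4, 222, 103/2]
rounded: [54, 222, 52]

query (1,1) [L1,L3] — begin 0,0,0
after L1 α=5/8: [215/2, 775/8, 25]
after L3 α=5/8: [2695/16, 10805/64, 1215/8]
rounded: [168, 169, 152]

(1,0) stack=L1,L3; from [0,0,0]:
+L1 (α=3/4) → [27/2, 369/2, 537/4]
+L3 (α=5/8) → [2321/16, 3157/16, 2751/32]
rounded: [145, 197, 86]

query (0,0) [L1,L3] — begin 0,0,0
+L1 (α=2/3) → [134, 32/3, 112/3]
+L3 (α=1/4) → [511/4, 51/2, 261/4]
→ [128, 26, 65]

query (1,1) [L1,L3,L4,L5,L6] — begin 0,0,0
L1 α=5/8: [215/2, 775/8, 25]
L3 α=5/8: [2695/16, 10805/64, 1215/8]
L4 α=0: [2695/16, 10805/64, 1215/8]
L5 α=1/3: [3023/24, 13813/96, 425/4]
L6 α=1: [59, 83, 151]
rounded: [59, 83, 151]


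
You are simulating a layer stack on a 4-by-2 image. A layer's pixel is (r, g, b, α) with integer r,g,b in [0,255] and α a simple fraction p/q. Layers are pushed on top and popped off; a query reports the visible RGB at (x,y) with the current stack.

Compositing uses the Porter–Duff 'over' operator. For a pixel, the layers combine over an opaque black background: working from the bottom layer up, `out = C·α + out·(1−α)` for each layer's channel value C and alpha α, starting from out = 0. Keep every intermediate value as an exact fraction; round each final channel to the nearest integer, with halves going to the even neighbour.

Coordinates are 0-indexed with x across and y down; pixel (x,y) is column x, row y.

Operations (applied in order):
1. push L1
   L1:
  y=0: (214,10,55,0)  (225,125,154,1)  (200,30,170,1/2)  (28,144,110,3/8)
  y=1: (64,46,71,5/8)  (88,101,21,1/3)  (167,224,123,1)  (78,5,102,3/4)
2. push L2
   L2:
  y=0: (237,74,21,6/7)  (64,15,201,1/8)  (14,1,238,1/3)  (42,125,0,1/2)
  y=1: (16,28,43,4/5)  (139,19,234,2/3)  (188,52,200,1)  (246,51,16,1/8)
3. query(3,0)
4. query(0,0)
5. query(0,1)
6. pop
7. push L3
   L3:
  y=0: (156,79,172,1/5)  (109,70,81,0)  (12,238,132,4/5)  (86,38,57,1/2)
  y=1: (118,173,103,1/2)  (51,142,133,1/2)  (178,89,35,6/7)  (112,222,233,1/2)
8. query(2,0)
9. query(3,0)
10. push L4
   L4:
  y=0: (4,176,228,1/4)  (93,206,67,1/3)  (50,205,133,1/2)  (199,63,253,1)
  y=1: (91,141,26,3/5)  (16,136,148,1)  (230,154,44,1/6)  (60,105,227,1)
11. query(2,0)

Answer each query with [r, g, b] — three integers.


(3,0) stack=L1,L2; from [0,0,0]:
L1 α=3/8: [21/2, 54, 165/4]
L2 α=1/2: [105/4, 179/2, 165/8]
= [26, 90, 21]

at x=0,y=0 over L1,L2:
L1 α=0: [0, 0, 0]
L2 α=6/7: [1422/7, 444/7, 18]
rounded: [203, 63, 18]

at x=0,y=1 over L1,L2:
after L1 α=5/8: [40, 115/4, 355/8]
after L2 α=4/5: [104/5, 563/20, 1731/40]
= [21, 28, 43]

at x=2,y=0 over L1,L3:
after L1 α=1/2: [100, 15, 85]
after L3 α=4/5: [148/5, 967/5, 613/5]
= [30, 193, 123]

at x=3,y=0 over L1,L3:
+L1 (α=3/8) → [21/2, 54, 165/4]
+L3 (α=1/2) → [193/4, 46, 393/8]
→ [48, 46, 49]

query (2,0) [L1,L3,L4] — begin 0,0,0
L1 α=1/2: [100, 15, 85]
L3 α=4/5: [148/5, 967/5, 613/5]
L4 α=1/2: [199/5, 996/5, 639/5]
rounded: [40, 199, 128]


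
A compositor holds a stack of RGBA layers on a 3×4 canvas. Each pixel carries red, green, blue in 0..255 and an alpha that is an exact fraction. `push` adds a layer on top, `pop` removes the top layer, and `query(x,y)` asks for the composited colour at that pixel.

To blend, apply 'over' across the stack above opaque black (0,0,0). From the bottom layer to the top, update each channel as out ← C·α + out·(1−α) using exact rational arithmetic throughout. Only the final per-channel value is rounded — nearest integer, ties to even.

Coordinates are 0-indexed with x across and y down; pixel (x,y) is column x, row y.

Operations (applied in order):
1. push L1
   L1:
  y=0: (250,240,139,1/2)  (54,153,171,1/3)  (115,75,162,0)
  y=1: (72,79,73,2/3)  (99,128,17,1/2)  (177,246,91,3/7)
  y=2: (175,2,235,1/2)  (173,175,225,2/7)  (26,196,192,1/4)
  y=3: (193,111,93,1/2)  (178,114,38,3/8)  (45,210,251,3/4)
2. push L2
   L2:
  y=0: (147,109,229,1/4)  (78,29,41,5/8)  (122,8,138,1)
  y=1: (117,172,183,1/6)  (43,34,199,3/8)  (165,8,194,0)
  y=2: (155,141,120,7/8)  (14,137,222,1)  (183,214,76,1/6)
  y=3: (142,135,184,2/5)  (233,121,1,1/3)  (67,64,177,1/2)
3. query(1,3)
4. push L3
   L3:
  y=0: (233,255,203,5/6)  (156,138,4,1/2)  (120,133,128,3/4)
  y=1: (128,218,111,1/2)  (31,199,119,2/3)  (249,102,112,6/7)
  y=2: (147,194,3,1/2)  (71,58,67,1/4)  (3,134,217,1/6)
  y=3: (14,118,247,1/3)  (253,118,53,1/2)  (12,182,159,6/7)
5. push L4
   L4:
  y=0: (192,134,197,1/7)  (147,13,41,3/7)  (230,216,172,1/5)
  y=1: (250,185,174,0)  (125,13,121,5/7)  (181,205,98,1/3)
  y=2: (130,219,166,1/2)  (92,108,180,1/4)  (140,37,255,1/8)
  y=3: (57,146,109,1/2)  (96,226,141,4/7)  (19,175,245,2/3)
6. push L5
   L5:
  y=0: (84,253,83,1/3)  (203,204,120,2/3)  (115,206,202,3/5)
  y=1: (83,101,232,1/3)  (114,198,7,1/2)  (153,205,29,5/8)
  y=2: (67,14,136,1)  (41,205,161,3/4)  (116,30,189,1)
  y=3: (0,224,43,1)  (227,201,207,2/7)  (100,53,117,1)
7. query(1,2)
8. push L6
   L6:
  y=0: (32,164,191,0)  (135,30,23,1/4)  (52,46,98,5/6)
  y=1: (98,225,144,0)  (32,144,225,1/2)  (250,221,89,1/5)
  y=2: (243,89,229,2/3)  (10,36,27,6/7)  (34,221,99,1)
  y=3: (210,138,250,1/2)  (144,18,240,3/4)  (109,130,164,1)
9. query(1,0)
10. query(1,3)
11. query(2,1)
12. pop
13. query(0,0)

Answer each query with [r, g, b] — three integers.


query (1,3) [L1,L2] — begin 0,0,0
L1 α=3/8: [267/4, 171/4, 57/4]
L2 α=1/3: [733/6, 413/6, 59/6]
rounded: [122, 69, 10]

(1,2) stack=L1,L2,L3,L4,L5; from [0,0,0]:
+L1 (α=2/7) → [346/7, 50, 450/7]
+L2 (α=1) → [14, 137, 222]
+L3 (α=1/4) → [113/4, 469/4, 733/4]
+L4 (α=1/4) → [707/16, 1839/16, 2919/16]
+L5 (α=3/4) → [2675/64, 11679/64, 10647/64]
= [42, 182, 166]

(1,0) stack=L1,L2,L3,L4,L5,L6; from [0,0,0]:
after L1 α=1/3: [18, 51, 57]
after L2 α=5/8: [111/2, 149/4, 47]
after L3 α=1/2: [423/4, 701/8, 51/2]
after L4 α=3/7: [864/7, 779/14, 225/7]
after L5 α=2/3: [3706/21, 6491/42, 635/7]
after L6 α=1/4: [4651/28, 6911/56, 1033/14]
= [166, 123, 74]

query (1,3) [L1,L2,L3,L4,L5,L6] — begin 0,0,0
+L1 (α=3/8) → [267/4, 171/4, 57/4]
+L2 (α=1/3) → [733/6, 413/6, 59/6]
+L3 (α=1/2) → [2251/12, 1121/12, 377/12]
+L4 (α=4/7) → [541/4, 4737/28, 2633/28]
+L5 (α=2/7) → [4521/28, 34941/196, 24757/196]
+L6 (α=3/4) → [16617/112, 45525/784, 165877/784]
rounded: [148, 58, 212]

query (2,1) [L1,L2,L3,L4,L5,L6] — begin 0,0,0
+L1 (α=3/7) → [531/7, 738/7, 39]
+L2 (α=0) → [531/7, 738/7, 39]
+L3 (α=6/7) → [10989/49, 5022/49, 711/7]
+L4 (α=1/3) → [30847/147, 20089/147, 2108/21]
+L5 (α=5/8) → [17083/98, 35157/196, 3123/56]
+L6 (α=1/5) → [46416/245, 45986/245, 4369/70]
→ [189, 188, 62]

(0,0) stack=L1,L2,L3,L4,L5; from [0,0,0]:
+L1 (α=1/2) → [125, 120, 139/2]
+L2 (α=1/4) → [261/2, 469/4, 875/8]
+L3 (α=5/6) → [2591/12, 5569/24, 8995/48]
+L4 (α=1/7) → [425/2, 6105/28, 10571/56]
+L5 (α=1/3) → [509/3, 9647/42, 12895/84]
= [170, 230, 154]


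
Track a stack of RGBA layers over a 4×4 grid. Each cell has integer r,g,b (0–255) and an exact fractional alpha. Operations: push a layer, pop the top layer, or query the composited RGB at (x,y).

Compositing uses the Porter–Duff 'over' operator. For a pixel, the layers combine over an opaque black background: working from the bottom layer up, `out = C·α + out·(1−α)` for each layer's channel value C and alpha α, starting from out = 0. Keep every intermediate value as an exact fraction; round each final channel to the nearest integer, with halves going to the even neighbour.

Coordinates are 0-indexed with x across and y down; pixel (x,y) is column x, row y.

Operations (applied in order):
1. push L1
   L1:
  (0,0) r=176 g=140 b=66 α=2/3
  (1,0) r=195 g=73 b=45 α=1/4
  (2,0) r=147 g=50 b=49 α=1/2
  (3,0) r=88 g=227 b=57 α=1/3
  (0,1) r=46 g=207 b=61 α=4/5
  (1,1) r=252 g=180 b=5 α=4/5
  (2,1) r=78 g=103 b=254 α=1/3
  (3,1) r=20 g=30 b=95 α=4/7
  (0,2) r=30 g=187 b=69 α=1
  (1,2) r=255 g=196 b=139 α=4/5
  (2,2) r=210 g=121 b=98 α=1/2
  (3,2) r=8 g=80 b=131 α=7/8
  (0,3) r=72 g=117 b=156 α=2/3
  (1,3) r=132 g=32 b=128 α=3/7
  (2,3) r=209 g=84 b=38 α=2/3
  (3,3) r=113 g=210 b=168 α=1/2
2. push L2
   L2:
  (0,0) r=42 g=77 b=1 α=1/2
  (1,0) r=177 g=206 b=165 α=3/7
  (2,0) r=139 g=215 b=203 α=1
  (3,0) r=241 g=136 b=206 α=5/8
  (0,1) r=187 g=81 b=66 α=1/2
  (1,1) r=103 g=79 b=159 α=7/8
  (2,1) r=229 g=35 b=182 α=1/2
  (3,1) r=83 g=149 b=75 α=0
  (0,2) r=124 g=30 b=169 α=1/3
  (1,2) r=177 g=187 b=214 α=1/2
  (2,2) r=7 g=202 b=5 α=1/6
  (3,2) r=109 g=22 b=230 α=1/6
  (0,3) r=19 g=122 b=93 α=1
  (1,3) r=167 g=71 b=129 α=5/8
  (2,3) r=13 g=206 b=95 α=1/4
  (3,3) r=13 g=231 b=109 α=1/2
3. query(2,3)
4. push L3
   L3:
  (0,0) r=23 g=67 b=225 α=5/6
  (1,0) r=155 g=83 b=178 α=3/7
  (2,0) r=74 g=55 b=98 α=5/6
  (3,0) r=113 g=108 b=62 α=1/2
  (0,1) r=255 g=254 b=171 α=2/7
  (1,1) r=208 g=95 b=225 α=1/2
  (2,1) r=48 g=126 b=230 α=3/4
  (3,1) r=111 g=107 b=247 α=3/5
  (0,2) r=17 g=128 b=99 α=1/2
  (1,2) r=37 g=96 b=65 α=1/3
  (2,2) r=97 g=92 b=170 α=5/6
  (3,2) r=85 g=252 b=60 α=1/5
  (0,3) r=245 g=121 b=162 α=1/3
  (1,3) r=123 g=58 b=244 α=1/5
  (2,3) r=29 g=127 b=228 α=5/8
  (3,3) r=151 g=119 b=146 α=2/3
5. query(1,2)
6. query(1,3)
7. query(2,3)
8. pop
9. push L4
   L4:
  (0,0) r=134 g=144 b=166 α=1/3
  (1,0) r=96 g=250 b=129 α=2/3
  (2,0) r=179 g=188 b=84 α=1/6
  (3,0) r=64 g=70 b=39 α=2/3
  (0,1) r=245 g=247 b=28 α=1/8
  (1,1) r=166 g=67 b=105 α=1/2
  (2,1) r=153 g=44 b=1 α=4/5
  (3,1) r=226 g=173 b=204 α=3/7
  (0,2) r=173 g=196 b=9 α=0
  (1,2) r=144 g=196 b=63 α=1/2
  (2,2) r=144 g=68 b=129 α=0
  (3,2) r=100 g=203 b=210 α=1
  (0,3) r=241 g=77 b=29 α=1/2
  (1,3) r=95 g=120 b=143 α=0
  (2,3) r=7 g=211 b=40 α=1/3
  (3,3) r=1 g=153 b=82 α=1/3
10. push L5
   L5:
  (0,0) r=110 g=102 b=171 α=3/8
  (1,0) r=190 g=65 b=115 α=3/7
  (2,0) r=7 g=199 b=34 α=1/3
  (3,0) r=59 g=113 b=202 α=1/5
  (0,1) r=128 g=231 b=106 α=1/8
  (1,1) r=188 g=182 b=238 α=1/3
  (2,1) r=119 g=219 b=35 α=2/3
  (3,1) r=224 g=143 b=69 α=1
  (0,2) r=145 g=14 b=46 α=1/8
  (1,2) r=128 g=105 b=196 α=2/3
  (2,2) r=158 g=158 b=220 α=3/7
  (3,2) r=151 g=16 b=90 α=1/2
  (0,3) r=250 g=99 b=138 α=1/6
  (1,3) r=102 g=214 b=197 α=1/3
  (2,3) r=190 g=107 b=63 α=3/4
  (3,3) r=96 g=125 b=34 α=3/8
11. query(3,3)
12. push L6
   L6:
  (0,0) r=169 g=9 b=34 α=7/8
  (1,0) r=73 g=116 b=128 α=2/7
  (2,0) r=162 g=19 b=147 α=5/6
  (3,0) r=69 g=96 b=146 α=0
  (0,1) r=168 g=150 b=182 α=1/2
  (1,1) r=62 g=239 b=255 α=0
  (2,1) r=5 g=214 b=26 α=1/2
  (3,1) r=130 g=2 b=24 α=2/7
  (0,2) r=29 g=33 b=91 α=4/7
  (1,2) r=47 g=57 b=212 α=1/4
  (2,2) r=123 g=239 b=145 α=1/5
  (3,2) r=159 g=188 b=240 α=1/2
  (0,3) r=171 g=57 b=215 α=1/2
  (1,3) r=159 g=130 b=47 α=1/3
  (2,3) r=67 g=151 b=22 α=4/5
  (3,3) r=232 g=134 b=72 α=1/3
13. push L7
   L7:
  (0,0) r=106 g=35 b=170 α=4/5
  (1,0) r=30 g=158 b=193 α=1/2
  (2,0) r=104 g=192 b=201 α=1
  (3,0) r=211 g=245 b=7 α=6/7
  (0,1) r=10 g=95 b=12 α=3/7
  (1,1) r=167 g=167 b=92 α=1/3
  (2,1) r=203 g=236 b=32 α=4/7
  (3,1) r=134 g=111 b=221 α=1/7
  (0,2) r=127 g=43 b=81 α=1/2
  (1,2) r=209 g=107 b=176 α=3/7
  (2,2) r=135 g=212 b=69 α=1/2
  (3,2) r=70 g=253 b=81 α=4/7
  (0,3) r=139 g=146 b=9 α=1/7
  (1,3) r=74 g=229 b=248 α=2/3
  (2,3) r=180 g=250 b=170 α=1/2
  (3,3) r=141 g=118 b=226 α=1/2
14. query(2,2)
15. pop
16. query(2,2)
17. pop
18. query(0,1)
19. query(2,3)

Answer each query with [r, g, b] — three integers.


(2,3) stack=L1,L2; from [0,0,0]:
+L1 (α=2/3) → [418/3, 56, 76/3]
+L2 (α=1/4) → [431/4, 187/2, 171/4]
rounded: [108, 94, 43]

query (1,2) [L1,L2,L3] — begin 0,0,0
L1 α=4/5: [204, 784/5, 556/5]
L2 α=1/2: [381/2, 1719/10, 813/5]
L3 α=1/3: [418/3, 733/5, 1951/15]
→ [139, 147, 130]

at x=1,y=3 over L1,L2,L3:
after L1 α=3/7: [396/7, 96/7, 384/7]
after L2 α=5/8: [7033/56, 2773/56, 5667/56]
after L3 α=1/5: [1751/14, 717/14, 9083/70]
rounded: [125, 51, 130]

at x=2,y=3 over L1,L2,L3:
L1 α=2/3: [418/3, 56, 76/3]
L2 α=1/4: [431/4, 187/2, 171/4]
L3 α=5/8: [1873/32, 1831/16, 5073/32]
→ [59, 114, 159]

query (3,3) [L1,L2,L4,L5] — begin 0,0,0
L1 α=1/2: [113/2, 105, 84]
L2 α=1/2: [139/4, 168, 193/2]
L4 α=1/3: [47/2, 163, 275/3]
L5 α=3/8: [811/16, 595/4, 1681/24]
= [51, 149, 70]

query (2,2) [L1,L2,L4,L5,L6,L7] — begin 0,0,0
+L1 (α=1/2) → [105, 121/2, 49]
+L2 (α=1/6) → [266/3, 1009/12, 125/3]
+L4 (α=0) → [266/3, 1009/12, 125/3]
+L5 (α=3/7) → [2486/21, 2431/21, 2480/21]
+L6 (α=1/5) → [12527/105, 14743/105, 2593/21]
+L7 (α=1/2) → [13351/105, 37003/210, 2021/21]
→ [127, 176, 96]

(2,2) stack=L1,L2,L4,L5,L6; from [0,0,0]:
after L1 α=1/2: [105, 121/2, 49]
after L2 α=1/6: [266/3, 1009/12, 125/3]
after L4 α=0: [266/3, 1009/12, 125/3]
after L5 α=3/7: [2486/21, 2431/21, 2480/21]
after L6 α=1/5: [12527/105, 14743/105, 2593/21]
rounded: [119, 140, 123]

query (0,1) [L1,L2,L4,L5] — begin 0,0,0
after L1 α=4/5: [184/5, 828/5, 244/5]
after L2 α=1/2: [1119/10, 1233/10, 287/5]
after L4 α=1/8: [10283/80, 11101/80, 2149/40]
after L5 α=1/8: [82221/640, 96187/640, 19283/320]
→ [128, 150, 60]

at x=2,y=3 over L1,L2,L4,L5:
+L1 (α=2/3) → [418/3, 56, 76/3]
+L2 (α=1/4) → [431/4, 187/2, 171/4]
+L4 (α=1/3) → [445/6, 398/3, 251/6]
+L5 (α=3/4) → [3865/24, 1361/12, 1385/24]
→ [161, 113, 58]


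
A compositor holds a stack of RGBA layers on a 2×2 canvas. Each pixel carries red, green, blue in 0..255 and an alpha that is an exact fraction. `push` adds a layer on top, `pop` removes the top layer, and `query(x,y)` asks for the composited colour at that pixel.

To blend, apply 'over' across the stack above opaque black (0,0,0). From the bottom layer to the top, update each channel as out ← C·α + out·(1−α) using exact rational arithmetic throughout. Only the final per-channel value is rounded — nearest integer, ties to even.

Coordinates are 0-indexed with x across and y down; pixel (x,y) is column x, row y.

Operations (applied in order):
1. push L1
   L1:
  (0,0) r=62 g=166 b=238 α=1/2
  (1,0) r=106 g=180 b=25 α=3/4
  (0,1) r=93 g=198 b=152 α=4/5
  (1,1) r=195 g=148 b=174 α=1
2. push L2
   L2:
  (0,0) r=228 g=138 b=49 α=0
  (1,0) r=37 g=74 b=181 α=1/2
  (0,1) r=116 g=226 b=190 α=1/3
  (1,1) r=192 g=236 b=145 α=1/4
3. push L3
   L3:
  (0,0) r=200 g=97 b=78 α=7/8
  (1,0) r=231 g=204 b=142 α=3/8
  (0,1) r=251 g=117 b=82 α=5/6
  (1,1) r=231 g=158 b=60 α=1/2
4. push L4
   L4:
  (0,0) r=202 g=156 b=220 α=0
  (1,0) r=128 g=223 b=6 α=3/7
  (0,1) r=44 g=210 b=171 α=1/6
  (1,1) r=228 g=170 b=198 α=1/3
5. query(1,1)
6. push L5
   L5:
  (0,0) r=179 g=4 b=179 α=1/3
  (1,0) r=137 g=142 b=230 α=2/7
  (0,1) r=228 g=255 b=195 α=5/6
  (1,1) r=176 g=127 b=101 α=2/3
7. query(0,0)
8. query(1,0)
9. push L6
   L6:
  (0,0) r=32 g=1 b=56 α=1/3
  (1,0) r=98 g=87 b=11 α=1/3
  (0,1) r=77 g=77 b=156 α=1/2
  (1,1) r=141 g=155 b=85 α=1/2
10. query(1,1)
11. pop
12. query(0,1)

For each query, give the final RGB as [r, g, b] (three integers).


query (1,1) [L1,L2,L3,L4] — begin 0,0,0
+L1 (α=1) → [195, 148, 174]
+L2 (α=1/4) → [777/4, 170, 667/4]
+L3 (α=1/2) → [1701/8, 164, 907/8]
+L4 (α=1/3) → [871/4, 166, 1699/12]
→ [218, 166, 142]

(0,0) stack=L1,L2,L3,L4,L5; from [0,0,0]:
after L1 α=1/2: [31, 83, 119]
after L2 α=0: [31, 83, 119]
after L3 α=7/8: [1431/8, 381/4, 665/8]
after L4 α=0: [1431/8, 381/4, 665/8]
after L5 α=1/3: [2147/12, 389/6, 1381/12]
rounded: [179, 65, 115]

(1,0) stack=L1,L2,L3,L4,L5; from [0,0,0]:
after L1 α=3/4: [159/2, 135, 75/4]
after L2 α=1/2: [233/4, 209/2, 799/8]
after L3 α=3/8: [3937/32, 2269/16, 7403/64]
after L4 α=3/7: [7009/56, 4945/28, 7691/112]
after L5 α=2/7: [50389/392, 32677/196, 89975/784]
rounded: [129, 167, 115]

query (1,1) [L1,L2,L3,L4,L5,L6] — begin 0,0,0
L1 α=1: [195, 148, 174]
L2 α=1/4: [777/4, 170, 667/4]
L3 α=1/2: [1701/8, 164, 907/8]
L4 α=1/3: [871/4, 166, 1699/12]
L5 α=2/3: [2279/12, 140, 4123/36]
L6 α=1/2: [3971/24, 295/2, 7183/72]
= [165, 148, 100]

at x=0,y=1 over L1,L2,L3,L4,L5:
L1 α=4/5: [372/5, 792/5, 608/5]
L2 α=1/3: [1324/15, 2714/15, 722/5]
L3 α=5/6: [20149/90, 11489/90, 462/5]
L4 α=1/6: [20941/108, 15269/108, 211/2]
L5 α=5/6: [144061/648, 152969/648, 2161/12]
rounded: [222, 236, 180]


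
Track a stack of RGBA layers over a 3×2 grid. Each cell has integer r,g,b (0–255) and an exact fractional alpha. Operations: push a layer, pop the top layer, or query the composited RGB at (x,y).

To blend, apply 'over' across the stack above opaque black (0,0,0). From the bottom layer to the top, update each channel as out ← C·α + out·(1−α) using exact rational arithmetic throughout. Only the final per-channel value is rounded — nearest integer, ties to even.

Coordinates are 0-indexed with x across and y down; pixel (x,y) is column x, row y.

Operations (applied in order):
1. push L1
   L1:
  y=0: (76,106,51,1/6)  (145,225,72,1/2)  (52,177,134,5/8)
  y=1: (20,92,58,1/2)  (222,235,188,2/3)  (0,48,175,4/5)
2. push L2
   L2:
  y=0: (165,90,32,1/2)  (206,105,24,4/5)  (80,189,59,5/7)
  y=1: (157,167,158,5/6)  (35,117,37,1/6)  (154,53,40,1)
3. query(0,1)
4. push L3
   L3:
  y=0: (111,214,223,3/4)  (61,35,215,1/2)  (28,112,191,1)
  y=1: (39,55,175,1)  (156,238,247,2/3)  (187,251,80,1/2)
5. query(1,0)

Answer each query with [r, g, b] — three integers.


(0,1) stack=L1,L2; from [0,0,0]:
after L1 α=1/2: [10, 46, 29]
after L2 α=5/6: [265/2, 881/6, 273/2]
rounded: [132, 147, 136]

at x=1,y=0 over L1,L2,L3:
after L1 α=1/2: [145/2, 225/2, 36]
after L2 α=4/5: [1793/10, 213/2, 132/5]
after L3 α=1/2: [2403/20, 283/4, 1207/10]
rounded: [120, 71, 121]


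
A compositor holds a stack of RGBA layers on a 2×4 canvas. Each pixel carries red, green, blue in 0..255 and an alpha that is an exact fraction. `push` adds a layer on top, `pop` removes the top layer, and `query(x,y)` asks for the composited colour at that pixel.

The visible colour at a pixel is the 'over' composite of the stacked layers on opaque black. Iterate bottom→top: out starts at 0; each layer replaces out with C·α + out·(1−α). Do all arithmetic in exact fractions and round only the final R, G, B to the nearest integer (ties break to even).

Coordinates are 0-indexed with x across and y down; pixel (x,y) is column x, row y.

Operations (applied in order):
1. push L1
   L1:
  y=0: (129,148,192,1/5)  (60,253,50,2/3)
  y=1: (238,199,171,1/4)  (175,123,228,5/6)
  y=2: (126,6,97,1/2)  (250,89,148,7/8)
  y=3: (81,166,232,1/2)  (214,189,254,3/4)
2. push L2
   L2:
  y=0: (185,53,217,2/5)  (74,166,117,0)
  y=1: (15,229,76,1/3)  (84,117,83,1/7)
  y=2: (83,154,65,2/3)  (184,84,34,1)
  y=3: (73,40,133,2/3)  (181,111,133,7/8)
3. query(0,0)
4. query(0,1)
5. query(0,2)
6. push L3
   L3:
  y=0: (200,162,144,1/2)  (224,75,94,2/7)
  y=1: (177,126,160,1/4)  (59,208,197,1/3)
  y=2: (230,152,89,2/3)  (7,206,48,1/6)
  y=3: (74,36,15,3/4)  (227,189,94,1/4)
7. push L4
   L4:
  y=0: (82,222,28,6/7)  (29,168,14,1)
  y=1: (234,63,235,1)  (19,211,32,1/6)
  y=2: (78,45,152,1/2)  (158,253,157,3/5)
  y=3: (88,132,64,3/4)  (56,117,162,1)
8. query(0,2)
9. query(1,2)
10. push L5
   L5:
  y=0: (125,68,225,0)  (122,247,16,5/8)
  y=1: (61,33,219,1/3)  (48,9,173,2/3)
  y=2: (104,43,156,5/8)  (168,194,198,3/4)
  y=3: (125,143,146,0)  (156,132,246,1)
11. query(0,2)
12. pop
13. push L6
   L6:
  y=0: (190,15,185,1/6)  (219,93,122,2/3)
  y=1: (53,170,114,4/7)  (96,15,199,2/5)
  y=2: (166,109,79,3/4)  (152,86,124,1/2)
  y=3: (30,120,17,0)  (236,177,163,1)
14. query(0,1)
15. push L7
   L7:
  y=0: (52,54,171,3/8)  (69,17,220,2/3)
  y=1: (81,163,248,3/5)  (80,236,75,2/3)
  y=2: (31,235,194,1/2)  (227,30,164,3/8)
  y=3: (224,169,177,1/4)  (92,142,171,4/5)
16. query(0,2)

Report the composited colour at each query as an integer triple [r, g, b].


query (0,0) [L1,L2] — begin 0,0,0
after L1 α=1/5: [129/5, 148/5, 192/5]
after L2 α=2/5: [2237/25, 974/25, 2746/25]
→ [89, 39, 110]

(0,1) stack=L1,L2; from [0,0,0]:
+L1 (α=1/4) → [119/2, 199/4, 171/4]
+L2 (α=1/3) → [134/3, 219/2, 323/6]
rounded: [45, 110, 54]

query (0,2) [L1,L2] — begin 0,0,0
after L1 α=1/2: [63, 3, 97/2]
after L2 α=2/3: [229/3, 311/3, 119/2]
rounded: [76, 104, 60]

(0,2) stack=L1,L2,L3,L4; from [0,0,0]:
after L1 α=1/2: [63, 3, 97/2]
after L2 α=2/3: [229/3, 311/3, 119/2]
after L3 α=2/3: [1609/9, 1223/9, 475/6]
after L4 α=1/2: [2311/18, 814/9, 1387/12]
→ [128, 90, 116]

at x=1,y=2 over L1,L2,L3,L4:
L1 α=7/8: [875/4, 623/8, 259/2]
L2 α=1: [184, 84, 34]
L3 α=1/6: [309/2, 313/3, 109/3]
L4 α=3/5: [783/5, 2903/15, 1631/15]
rounded: [157, 194, 109]

query (0,2) [L1,L2,L3,L4,L5] — begin 0,0,0
L1 α=1/2: [63, 3, 97/2]
L2 α=2/3: [229/3, 311/3, 119/2]
L3 α=2/3: [1609/9, 1223/9, 475/6]
L4 α=1/2: [2311/18, 814/9, 1387/12]
L5 α=5/8: [5431/48, 1459/24, 4507/32]
→ [113, 61, 141]

query (0,1) [L1,L2,L3,L4,L6] — begin 0,0,0
+L1 (α=1/4) → [119/2, 199/4, 171/4]
+L2 (α=1/3) → [134/3, 219/2, 323/6]
+L3 (α=1/4) → [311/4, 909/8, 643/8]
+L4 (α=1) → [234, 63, 235]
+L6 (α=4/7) → [914/7, 869/7, 1161/7]
rounded: [131, 124, 166]

(0,2) stack=L1,L2,L3,L4,L6,L7; from [0,0,0]:
after L1 α=1/2: [63, 3, 97/2]
after L2 α=2/3: [229/3, 311/3, 119/2]
after L3 α=2/3: [1609/9, 1223/9, 475/6]
after L4 α=1/2: [2311/18, 814/9, 1387/12]
after L6 α=3/4: [11275/72, 3757/36, 4231/48]
after L7 α=1/2: [13507/144, 12217/72, 13543/96]
rounded: [94, 170, 141]


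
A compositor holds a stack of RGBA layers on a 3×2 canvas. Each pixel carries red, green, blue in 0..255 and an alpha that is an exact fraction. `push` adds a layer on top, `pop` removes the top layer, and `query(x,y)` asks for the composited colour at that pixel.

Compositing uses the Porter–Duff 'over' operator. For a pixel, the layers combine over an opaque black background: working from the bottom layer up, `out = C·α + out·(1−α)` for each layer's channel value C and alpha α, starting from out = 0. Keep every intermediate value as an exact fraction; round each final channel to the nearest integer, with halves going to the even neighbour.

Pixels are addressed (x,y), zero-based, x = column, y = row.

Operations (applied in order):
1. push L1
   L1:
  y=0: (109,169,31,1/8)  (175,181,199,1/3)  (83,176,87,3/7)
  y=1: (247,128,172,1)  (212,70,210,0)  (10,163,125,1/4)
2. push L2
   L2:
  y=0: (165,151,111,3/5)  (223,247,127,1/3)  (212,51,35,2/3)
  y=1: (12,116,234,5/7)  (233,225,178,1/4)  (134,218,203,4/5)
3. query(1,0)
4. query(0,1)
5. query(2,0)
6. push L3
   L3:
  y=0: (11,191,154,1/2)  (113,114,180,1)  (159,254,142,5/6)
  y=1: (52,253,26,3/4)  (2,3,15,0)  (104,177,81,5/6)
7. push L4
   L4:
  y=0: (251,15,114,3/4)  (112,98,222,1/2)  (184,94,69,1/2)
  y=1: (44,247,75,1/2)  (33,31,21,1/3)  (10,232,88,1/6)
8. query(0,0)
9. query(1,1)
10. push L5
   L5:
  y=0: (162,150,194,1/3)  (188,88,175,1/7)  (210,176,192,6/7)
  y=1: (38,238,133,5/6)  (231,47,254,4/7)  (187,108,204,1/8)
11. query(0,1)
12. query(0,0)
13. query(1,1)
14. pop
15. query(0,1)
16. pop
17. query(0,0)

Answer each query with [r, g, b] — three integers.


(1,0) stack=L1,L2; from [0,0,0]:
L1 α=1/3: [175/3, 181/3, 199/3]
L2 α=1/3: [1019/9, 1103/9, 779/9]
= [113, 123, 87]

(0,1) stack=L1,L2; from [0,0,0]:
L1 α=1: [247, 128, 172]
L2 α=5/7: [554/7, 836/7, 1514/7]
→ [79, 119, 216]

query (2,0) [L1,L2] — begin 0,0,0
after L1 α=3/7: [249/7, 528/7, 261/7]
after L2 α=2/3: [3217/21, 414/7, 751/21]
rounded: [153, 59, 36]

(0,0) stack=L1,L2,L3,L4; from [0,0,0]:
L1 α=1/8: [109/8, 169/8, 31/8]
L2 α=3/5: [2089/20, 1981/20, 1363/20]
L3 α=1/2: [2309/40, 5801/40, 4443/40]
L4 α=3/4: [32429/160, 7601/160, 18123/160]
= [203, 48, 113]

query (1,1) [L1,L2,L3,L4] — begin 0,0,0
+L1 (α=0) → [0, 0, 0]
+L2 (α=1/4) → [233/4, 225/4, 89/2]
+L3 (α=0) → [233/4, 225/4, 89/2]
+L4 (α=1/3) → [299/6, 287/6, 110/3]
→ [50, 48, 37]

at x=0,y=1 over L1,L2,L3,L4,L5:
+L1 (α=1) → [247, 128, 172]
+L2 (α=5/7) → [554/7, 836/7, 1514/7]
+L3 (α=3/4) → [823/14, 6149/28, 515/7]
+L4 (α=1/2) → [1439/28, 13065/56, 520/7]
+L5 (α=5/6) → [2253/56, 79705/336, 1725/14]
rounded: [40, 237, 123]

(0,0) stack=L1,L2,L3,L4,L5; from [0,0,0]:
after L1 α=1/8: [109/8, 169/8, 31/8]
after L2 α=3/5: [2089/20, 1981/20, 1363/20]
after L3 α=1/2: [2309/40, 5801/40, 4443/40]
after L4 α=3/4: [32429/160, 7601/160, 18123/160]
after L5 α=1/3: [45389/240, 19601/240, 33643/240]
= [189, 82, 140]

(1,1) stack=L1,L2,L3,L4,L5; from [0,0,0]:
+L1 (α=0) → [0, 0, 0]
+L2 (α=1/4) → [233/4, 225/4, 89/2]
+L3 (α=0) → [233/4, 225/4, 89/2]
+L4 (α=1/3) → [299/6, 287/6, 110/3]
+L5 (α=4/7) → [2147/14, 663/14, 1126/7]
→ [153, 47, 161]

(0,1) stack=L1,L2,L3,L4; from [0,0,0]:
+L1 (α=1) → [247, 128, 172]
+L2 (α=5/7) → [554/7, 836/7, 1514/7]
+L3 (α=3/4) → [823/14, 6149/28, 515/7]
+L4 (α=1/2) → [1439/28, 13065/56, 520/7]
= [51, 233, 74]

(0,0) stack=L1,L2,L3; from [0,0,0]:
L1 α=1/8: [109/8, 169/8, 31/8]
L2 α=3/5: [2089/20, 1981/20, 1363/20]
L3 α=1/2: [2309/40, 5801/40, 4443/40]
→ [58, 145, 111]


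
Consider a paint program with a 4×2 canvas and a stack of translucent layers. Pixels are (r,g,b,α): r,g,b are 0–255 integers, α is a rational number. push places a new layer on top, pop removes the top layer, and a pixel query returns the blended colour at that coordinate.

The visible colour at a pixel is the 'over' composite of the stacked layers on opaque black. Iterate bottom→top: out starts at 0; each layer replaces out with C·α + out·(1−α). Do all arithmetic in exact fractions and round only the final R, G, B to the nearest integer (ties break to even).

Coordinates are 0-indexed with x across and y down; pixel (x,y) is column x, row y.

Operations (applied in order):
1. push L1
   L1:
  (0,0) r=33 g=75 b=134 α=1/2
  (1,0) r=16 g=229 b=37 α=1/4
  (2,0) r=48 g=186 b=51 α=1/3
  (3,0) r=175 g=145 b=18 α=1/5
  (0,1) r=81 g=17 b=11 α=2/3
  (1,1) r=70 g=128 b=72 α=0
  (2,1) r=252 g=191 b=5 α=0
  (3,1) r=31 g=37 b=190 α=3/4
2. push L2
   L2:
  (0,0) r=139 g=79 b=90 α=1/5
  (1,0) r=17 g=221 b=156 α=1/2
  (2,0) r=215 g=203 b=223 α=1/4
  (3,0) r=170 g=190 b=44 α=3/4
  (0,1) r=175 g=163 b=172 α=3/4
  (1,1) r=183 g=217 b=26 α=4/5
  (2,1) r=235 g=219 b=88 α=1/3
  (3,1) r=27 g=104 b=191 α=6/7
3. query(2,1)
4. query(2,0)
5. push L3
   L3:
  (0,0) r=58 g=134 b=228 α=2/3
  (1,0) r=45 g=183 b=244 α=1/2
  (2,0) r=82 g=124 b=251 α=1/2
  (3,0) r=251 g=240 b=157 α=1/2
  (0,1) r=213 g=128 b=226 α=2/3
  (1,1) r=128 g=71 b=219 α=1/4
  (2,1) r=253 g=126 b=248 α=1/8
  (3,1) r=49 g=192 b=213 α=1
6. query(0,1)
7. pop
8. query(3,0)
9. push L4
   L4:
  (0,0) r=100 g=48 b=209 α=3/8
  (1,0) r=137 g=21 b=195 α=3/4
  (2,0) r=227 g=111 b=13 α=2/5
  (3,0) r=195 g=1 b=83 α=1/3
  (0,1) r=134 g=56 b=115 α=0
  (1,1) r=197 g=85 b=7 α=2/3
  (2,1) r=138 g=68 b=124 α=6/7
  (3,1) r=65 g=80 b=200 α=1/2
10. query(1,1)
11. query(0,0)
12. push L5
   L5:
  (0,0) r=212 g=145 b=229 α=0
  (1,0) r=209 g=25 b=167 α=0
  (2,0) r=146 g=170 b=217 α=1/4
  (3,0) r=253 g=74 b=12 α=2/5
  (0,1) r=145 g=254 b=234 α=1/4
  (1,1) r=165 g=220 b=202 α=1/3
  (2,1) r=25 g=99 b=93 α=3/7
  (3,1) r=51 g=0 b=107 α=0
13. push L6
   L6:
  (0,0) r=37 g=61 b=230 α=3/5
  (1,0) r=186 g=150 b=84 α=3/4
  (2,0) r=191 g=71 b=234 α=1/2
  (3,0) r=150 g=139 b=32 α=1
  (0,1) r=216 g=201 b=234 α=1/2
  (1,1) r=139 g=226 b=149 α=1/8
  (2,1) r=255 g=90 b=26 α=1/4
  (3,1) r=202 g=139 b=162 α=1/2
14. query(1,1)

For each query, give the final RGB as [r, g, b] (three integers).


at x=2,y=1 over L1,L2:
L1 α=0: [0, 0, 0]
L2 α=1/3: [235/3, 73, 88/3]
→ [78, 73, 29]

(2,0) stack=L1,L2; from [0,0,0]:
+L1 (α=1/3) → [16, 62, 17]
+L2 (α=1/4) → [263/4, 389/4, 137/2]
→ [66, 97, 68]

(0,1) stack=L1,L2,L3; from [0,0,0]:
L1 α=2/3: [54, 34/3, 22/3]
L2 α=3/4: [579/4, 1501/12, 785/6]
L3 α=2/3: [761/4, 4573/36, 3497/18]
= [190, 127, 194]

query (3,0) [L1,L2] — begin 0,0,0
+L1 (α=1/5) → [35, 29, 18/5]
+L2 (α=3/4) → [545/4, 599/4, 339/10]
= [136, 150, 34]

(1,1) stack=L1,L2,L4; from [0,0,0]:
L1 α=0: [0, 0, 0]
L2 α=4/5: [732/5, 868/5, 104/5]
L4 α=2/3: [2702/15, 1718/15, 58/5]
→ [180, 115, 12]

(0,0) stack=L1,L2,L4; from [0,0,0]:
L1 α=1/2: [33/2, 75/2, 67]
L2 α=1/5: [41, 229/5, 358/5]
L4 α=3/8: [505/8, 373/8, 985/8]
rounded: [63, 47, 123]

query (1,1) [L1,L2,L4,L5,L6] — begin 0,0,0
after L1 α=0: [0, 0, 0]
after L2 α=4/5: [732/5, 868/5, 104/5]
after L4 α=2/3: [2702/15, 1718/15, 58/5]
after L5 α=1/3: [7879/45, 6736/45, 1126/15]
after L6 α=1/8: [7676/45, 28661/180, 10117/120]
→ [171, 159, 84]


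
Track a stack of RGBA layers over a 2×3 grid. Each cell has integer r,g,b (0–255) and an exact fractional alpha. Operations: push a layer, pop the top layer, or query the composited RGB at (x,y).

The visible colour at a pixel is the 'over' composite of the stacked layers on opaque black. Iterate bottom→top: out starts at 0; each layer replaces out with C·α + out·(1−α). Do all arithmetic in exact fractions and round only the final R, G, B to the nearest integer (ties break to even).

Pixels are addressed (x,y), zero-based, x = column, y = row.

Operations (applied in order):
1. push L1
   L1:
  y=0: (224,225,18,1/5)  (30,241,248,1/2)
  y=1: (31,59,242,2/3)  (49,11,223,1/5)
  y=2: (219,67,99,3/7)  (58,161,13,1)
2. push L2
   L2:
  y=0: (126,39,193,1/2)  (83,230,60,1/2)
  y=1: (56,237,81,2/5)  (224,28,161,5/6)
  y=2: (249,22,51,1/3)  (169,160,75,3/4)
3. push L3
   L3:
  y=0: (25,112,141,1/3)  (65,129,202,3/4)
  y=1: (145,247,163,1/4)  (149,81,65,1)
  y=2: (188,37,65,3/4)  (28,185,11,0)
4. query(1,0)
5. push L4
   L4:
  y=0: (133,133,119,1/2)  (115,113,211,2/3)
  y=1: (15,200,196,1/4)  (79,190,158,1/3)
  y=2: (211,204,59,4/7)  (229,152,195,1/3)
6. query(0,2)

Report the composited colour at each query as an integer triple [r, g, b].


(1,0) stack=L1,L2,L3; from [0,0,0]:
after L1 α=1/2: [15, 241/2, 124]
after L2 α=1/2: [49, 701/4, 92]
after L3 α=3/4: [61, 2249/16, 349/2]
rounded: [61, 141, 174]

query (0,2) [L1,L2,L3,L4] — begin 0,0,0
after L1 α=3/7: [657/7, 201/7, 297/7]
after L2 α=1/3: [1019/7, 556/21, 317/7]
after L3 α=3/4: [4967/28, 2887/84, 841/14]
after L4 α=4/7: [38533/196, 25735/196, 5827/98]
= [197, 131, 59]


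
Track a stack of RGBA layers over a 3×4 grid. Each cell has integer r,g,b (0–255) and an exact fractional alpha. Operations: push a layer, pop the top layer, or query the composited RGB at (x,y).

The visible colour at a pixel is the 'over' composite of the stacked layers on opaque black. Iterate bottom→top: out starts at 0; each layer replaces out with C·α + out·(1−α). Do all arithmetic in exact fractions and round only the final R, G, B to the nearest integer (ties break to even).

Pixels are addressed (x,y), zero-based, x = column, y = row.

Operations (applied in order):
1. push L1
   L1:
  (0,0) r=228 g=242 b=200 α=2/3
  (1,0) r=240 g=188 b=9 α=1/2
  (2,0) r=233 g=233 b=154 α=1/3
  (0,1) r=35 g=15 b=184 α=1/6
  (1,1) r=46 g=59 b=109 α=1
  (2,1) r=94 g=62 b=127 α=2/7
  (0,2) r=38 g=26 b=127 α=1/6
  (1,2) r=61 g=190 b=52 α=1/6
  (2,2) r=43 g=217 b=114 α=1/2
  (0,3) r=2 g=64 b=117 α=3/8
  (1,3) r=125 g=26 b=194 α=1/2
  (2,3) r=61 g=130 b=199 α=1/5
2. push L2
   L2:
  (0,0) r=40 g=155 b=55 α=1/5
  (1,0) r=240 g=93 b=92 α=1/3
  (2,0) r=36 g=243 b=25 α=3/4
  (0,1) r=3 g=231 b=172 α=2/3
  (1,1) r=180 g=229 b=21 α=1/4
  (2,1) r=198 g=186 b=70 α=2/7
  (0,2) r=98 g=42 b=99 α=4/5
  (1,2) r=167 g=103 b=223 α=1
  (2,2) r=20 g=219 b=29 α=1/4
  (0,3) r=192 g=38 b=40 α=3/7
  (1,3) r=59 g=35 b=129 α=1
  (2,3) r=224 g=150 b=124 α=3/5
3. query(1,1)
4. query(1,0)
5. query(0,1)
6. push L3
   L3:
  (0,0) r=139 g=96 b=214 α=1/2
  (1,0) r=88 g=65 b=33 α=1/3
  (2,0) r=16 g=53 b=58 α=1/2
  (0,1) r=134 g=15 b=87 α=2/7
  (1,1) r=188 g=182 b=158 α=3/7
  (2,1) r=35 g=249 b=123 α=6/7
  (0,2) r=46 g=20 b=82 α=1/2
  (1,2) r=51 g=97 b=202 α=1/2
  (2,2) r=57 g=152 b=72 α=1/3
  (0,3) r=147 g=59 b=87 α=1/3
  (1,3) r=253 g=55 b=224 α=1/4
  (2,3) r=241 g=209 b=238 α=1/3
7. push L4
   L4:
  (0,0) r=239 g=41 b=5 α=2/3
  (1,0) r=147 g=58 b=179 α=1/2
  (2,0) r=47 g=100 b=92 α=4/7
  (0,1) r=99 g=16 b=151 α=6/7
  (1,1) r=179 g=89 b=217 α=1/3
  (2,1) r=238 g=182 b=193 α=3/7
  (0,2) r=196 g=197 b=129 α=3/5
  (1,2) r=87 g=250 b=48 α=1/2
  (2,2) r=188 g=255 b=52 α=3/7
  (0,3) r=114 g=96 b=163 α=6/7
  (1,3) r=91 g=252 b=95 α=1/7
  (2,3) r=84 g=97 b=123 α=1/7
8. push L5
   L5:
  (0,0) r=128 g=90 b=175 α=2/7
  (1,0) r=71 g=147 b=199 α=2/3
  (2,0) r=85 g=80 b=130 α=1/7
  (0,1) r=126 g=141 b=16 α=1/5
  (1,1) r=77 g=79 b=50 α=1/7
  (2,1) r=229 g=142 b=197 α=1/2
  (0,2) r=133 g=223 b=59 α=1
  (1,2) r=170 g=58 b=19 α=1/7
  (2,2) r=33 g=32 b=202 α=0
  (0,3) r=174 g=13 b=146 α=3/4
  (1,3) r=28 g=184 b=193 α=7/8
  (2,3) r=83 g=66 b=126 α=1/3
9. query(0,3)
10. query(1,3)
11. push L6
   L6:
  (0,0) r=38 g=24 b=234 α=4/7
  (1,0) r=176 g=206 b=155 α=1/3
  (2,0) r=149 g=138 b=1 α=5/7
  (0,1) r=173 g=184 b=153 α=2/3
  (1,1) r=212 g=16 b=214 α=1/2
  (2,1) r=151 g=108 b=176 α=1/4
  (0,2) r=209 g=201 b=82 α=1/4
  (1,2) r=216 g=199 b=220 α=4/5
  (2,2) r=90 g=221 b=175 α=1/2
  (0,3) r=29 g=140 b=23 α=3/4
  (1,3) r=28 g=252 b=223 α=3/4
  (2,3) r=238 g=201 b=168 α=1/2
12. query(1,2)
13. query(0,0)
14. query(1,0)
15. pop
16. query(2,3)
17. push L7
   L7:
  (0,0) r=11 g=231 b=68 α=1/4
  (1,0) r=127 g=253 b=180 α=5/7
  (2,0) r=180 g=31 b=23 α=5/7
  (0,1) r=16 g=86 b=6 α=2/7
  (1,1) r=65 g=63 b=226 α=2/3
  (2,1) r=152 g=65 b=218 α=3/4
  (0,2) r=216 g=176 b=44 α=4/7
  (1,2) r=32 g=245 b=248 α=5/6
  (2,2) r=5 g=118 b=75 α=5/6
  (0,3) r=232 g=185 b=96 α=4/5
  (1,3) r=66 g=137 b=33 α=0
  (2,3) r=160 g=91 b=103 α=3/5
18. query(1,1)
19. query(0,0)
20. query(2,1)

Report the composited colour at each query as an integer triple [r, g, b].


query (1,1) [L1,L2] — begin 0,0,0
after L1 α=1: [46, 59, 109]
after L2 α=1/4: [159/2, 203/2, 87]
= [80, 102, 87]

(1,0) stack=L1,L2; from [0,0,0]:
L1 α=1/2: [120, 94, 9/2]
L2 α=1/3: [160, 281/3, 101/3]
→ [160, 94, 34]

(0,1) stack=L1,L2; from [0,0,0]:
after L1 α=1/6: [35/6, 5/2, 92/3]
after L2 α=2/3: [71/18, 929/6, 1124/9]
rounded: [4, 155, 125]

(0,3) stack=L1,L2,L3,L4,L5; from [0,0,0]:
+L1 (α=3/8) → [3/4, 24, 351/8]
+L2 (α=3/7) → [579/7, 30, 591/14]
+L3 (α=1/3) → [729/7, 119/3, 400/7]
+L4 (α=6/7) → [5517/49, 1847/21, 7246/49]
+L5 (α=3/4) → [31095/196, 1333/42, 7177/49]
rounded: [159, 32, 146]

query (1,3) [L1,L2,L3,L4,L5] — begin 0,0,0
after L1 α=1/2: [125/2, 13, 97]
after L2 α=1: [59, 35, 129]
after L3 α=1/4: [215/2, 40, 611/4]
after L4 α=1/7: [736/7, 492/7, 289/2]
after L5 α=7/8: [527/14, 2377/14, 2991/16]
→ [38, 170, 187]

query (1,2) [L1,L2,L3,L4,L5,L6] — begin 0,0,0
+L1 (α=1/6) → [61/6, 95/3, 26/3]
+L2 (α=1) → [167, 103, 223]
+L3 (α=1/2) → [109, 100, 425/2]
+L4 (α=1/2) → [98, 175, 521/4]
+L5 (α=1/7) → [758/7, 1108/7, 1601/14]
+L6 (α=4/5) → [6806/35, 1336/7, 13921/70]
rounded: [194, 191, 199]

(0,0) stack=L1,L2,L3,L4,L5,L6; from [0,0,0]:
+L1 (α=2/3) → [152, 484/3, 400/3]
+L2 (α=1/5) → [648/5, 2401/15, 353/3]
+L3 (α=1/2) → [1343/10, 3841/30, 995/6]
+L4 (α=2/3) → [2041/10, 6301/90, 1055/18]
+L5 (α=2/7) → [2553/14, 1363/18, 11575/126]
+L6 (α=4/7) → [9787/98, 277/6, 50887/294]
rounded: [100, 46, 173]

at x=1,y=0 over L1,L2,L3,L4,L5,L6:
+L1 (α=1/2) → [120, 94, 9/2]
+L2 (α=1/3) → [160, 281/3, 101/3]
+L3 (α=1/3) → [136, 757/9, 301/9]
+L4 (α=1/2) → [283/2, 1279/18, 956/9]
+L5 (α=2/3) → [189/2, 6571/54, 4538/27]
+L6 (α=1/3) → [365/3, 12133/81, 13261/81]
→ [122, 150, 164]

(2,3) stack=L1,L2,L3,L4,L5; from [0,0,0]:
after L1 α=1/5: [61/5, 26, 199/5]
after L2 α=3/5: [3482/25, 502/5, 2258/25]
after L3 α=1/3: [12989/75, 683/5, 10466/75]
after L4 α=1/7: [28078/175, 4583/35, 24007/175]
after L5 α=1/3: [70681/525, 11476/105, 70064/525]
rounded: [135, 109, 133]

at x=1,y=1 over L1,L2,L3,L4,L5,L7:
after L1 α=1: [46, 59, 109]
after L2 α=1/4: [159/2, 203/2, 87]
after L3 α=3/7: [126, 136, 822/7]
after L4 α=1/3: [431/3, 361/3, 3163/21]
after L5 α=1/7: [939/7, 801/7, 6676/49]
after L7 α=2/3: [1849/21, 561/7, 9608/49]
→ [88, 80, 196]

query (0,0) [L1,L2,L3,L4,L5,L7] — begin 0,0,0
+L1 (α=2/3) → [152, 484/3, 400/3]
+L2 (α=1/5) → [648/5, 2401/15, 353/3]
+L3 (α=1/2) → [1343/10, 3841/30, 995/6]
+L4 (α=2/3) → [2041/10, 6301/90, 1055/18]
+L5 (α=2/7) → [2553/14, 1363/18, 11575/126]
+L7 (α=1/4) → [7813/56, 2749/24, 14431/168]
= [140, 115, 86]

at x=2,y=1 over L1,L2,L3,L4,L5,L7:
+L1 (α=2/7) → [188/7, 124/7, 254/7]
+L2 (α=2/7) → [3712/49, 3224/49, 2250/49]
+L3 (α=6/7) → [14002/343, 76430/343, 38412/343]
+L4 (α=3/7) → [300910/2401, 492998/2401, 352245/2401]
+L5 (α=1/2) → [850739/4802, 416970/2401, 412621/2401]
+L7 (α=3/4) → [3040451/19208, 885165/9604, 1982875/9604]
rounded: [158, 92, 206]
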